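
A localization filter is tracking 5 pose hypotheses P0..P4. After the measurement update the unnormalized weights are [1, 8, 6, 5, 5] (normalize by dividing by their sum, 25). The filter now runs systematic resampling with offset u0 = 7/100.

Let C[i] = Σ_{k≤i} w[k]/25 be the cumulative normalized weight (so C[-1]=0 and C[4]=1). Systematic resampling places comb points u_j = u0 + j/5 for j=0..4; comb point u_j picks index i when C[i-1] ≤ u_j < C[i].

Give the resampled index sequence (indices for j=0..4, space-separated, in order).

1 1 2 3 4

C = [1/25, 9/25, 3/5, 4/5, 1]
j=0: u_0=7/100 ∈ [1/25, 9/25) → index 1
j=1: u_1=27/100 ∈ [1/25, 9/25) → index 1
j=2: u_2=47/100 ∈ [9/25, 3/5) → index 2
j=3: u_3=67/100 ∈ [3/5, 4/5) → index 3
j=4: u_4=87/100 ∈ [4/5, 1) → index 4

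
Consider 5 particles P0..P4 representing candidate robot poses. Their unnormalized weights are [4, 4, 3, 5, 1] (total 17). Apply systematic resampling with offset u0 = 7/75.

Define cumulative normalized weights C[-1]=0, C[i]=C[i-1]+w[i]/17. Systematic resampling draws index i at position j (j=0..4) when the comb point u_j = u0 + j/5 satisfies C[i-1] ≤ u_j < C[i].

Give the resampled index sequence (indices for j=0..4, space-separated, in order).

0 1 2 3 3

C = [4/17, 8/17, 11/17, 16/17, 1]
j=0: u_0=7/75 ∈ [0, 4/17) → index 0
j=1: u_1=22/75 ∈ [4/17, 8/17) → index 1
j=2: u_2=37/75 ∈ [8/17, 11/17) → index 2
j=3: u_3=52/75 ∈ [11/17, 16/17) → index 3
j=4: u_4=67/75 ∈ [11/17, 16/17) → index 3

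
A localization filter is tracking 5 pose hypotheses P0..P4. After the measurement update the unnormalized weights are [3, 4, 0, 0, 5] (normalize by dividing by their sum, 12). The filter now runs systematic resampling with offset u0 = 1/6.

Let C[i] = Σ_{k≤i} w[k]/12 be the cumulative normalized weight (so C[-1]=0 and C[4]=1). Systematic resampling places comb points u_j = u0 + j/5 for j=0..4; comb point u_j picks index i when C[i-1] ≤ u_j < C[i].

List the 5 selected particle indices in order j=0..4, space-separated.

0 1 1 4 4

C = [1/4, 7/12, 7/12, 7/12, 1]
j=0: u_0=1/6 ∈ [0, 1/4) → index 0
j=1: u_1=11/30 ∈ [1/4, 7/12) → index 1
j=2: u_2=17/30 ∈ [1/4, 7/12) → index 1
j=3: u_3=23/30 ∈ [7/12, 1) → index 4
j=4: u_4=29/30 ∈ [7/12, 1) → index 4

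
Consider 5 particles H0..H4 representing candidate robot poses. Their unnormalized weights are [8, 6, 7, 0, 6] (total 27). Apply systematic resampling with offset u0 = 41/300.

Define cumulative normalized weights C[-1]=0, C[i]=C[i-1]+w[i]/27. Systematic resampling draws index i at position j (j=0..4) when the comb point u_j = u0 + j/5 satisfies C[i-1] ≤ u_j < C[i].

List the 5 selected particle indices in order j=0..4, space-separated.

C = [8/27, 14/27, 7/9, 7/9, 1]
j=0: u_0=41/300 ∈ [0, 8/27) → index 0
j=1: u_1=101/300 ∈ [8/27, 14/27) → index 1
j=2: u_2=161/300 ∈ [14/27, 7/9) → index 2
j=3: u_3=221/300 ∈ [14/27, 7/9) → index 2
j=4: u_4=281/300 ∈ [7/9, 1) → index 4

0 1 2 2 4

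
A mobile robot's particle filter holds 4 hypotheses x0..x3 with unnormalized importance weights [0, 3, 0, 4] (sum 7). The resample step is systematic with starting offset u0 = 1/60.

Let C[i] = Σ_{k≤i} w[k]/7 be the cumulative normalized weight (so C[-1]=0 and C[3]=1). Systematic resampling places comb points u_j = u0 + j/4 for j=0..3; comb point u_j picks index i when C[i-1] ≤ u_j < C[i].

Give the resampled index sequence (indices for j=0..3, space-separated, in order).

1 1 3 3

C = [0, 3/7, 3/7, 1]
j=0: u_0=1/60 ∈ [0, 3/7) → index 1
j=1: u_1=4/15 ∈ [0, 3/7) → index 1
j=2: u_2=31/60 ∈ [3/7, 1) → index 3
j=3: u_3=23/30 ∈ [3/7, 1) → index 3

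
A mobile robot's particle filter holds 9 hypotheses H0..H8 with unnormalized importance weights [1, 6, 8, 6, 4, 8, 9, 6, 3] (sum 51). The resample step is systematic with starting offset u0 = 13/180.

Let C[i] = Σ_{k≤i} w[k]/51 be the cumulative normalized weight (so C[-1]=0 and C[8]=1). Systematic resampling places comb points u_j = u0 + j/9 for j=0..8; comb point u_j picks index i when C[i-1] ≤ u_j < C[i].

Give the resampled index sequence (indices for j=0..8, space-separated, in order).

C = [1/51, 7/51, 5/17, 7/17, 25/51, 11/17, 14/17, 16/17, 1]
j=0: u_0=13/180 ∈ [1/51, 7/51) → index 1
j=1: u_1=11/60 ∈ [7/51, 5/17) → index 2
j=2: u_2=53/180 ∈ [5/17, 7/17) → index 3
j=3: u_3=73/180 ∈ [5/17, 7/17) → index 3
j=4: u_4=31/60 ∈ [25/51, 11/17) → index 5
j=5: u_5=113/180 ∈ [25/51, 11/17) → index 5
j=6: u_6=133/180 ∈ [11/17, 14/17) → index 6
j=7: u_7=17/20 ∈ [14/17, 16/17) → index 7
j=8: u_8=173/180 ∈ [16/17, 1) → index 8

1 2 3 3 5 5 6 7 8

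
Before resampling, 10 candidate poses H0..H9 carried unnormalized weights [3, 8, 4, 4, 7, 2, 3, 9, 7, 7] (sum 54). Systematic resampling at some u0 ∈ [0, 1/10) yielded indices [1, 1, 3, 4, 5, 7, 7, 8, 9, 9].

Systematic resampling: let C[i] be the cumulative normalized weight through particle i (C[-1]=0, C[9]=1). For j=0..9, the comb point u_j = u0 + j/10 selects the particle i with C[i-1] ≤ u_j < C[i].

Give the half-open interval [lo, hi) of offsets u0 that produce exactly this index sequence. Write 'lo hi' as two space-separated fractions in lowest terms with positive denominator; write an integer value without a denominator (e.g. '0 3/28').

C = [1/18, 11/54, 5/18, 19/54, 13/27, 14/27, 31/54, 20/27, 47/54, 1]
j=0 picked index 1: u0 ∈ [1/18, 11/54)
j=1 picked index 1: u0 ∈ [-2/45, 14/135)
j=2 picked index 3: u0 ∈ [7/90, 41/270)
j=3 picked index 4: u0 ∈ [7/135, 49/270)
j=4 picked index 5: u0 ∈ [11/135, 16/135)
j=5 picked index 7: u0 ∈ [2/27, 13/54)
j=6 picked index 7: u0 ∈ [-7/270, 19/135)
j=7 picked index 8: u0 ∈ [11/270, 23/135)
j=8 picked index 9: u0 ∈ [19/270, 1/5)
j=9 picked index 9: u0 ∈ [-4/135, 1/10)
intersection: [11/135, 1/10)

11/135 1/10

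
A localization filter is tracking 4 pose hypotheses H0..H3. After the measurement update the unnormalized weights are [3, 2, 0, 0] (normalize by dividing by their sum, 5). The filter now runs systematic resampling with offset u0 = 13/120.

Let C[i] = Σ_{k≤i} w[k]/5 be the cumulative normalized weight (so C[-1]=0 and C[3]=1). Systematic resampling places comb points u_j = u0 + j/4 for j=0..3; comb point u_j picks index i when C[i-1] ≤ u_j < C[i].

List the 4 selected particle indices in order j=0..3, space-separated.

C = [3/5, 1, 1, 1]
j=0: u_0=13/120 ∈ [0, 3/5) → index 0
j=1: u_1=43/120 ∈ [0, 3/5) → index 0
j=2: u_2=73/120 ∈ [3/5, 1) → index 1
j=3: u_3=103/120 ∈ [3/5, 1) → index 1

0 0 1 1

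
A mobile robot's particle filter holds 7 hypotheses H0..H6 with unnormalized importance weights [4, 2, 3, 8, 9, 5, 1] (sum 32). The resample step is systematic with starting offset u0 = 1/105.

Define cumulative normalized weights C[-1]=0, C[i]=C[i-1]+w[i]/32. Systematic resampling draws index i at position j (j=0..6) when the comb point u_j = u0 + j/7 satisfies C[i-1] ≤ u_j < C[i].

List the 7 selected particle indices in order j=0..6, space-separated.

C = [1/8, 3/16, 9/32, 17/32, 13/16, 31/32, 1]
j=0: u_0=1/105 ∈ [0, 1/8) → index 0
j=1: u_1=16/105 ∈ [1/8, 3/16) → index 1
j=2: u_2=31/105 ∈ [9/32, 17/32) → index 3
j=3: u_3=46/105 ∈ [9/32, 17/32) → index 3
j=4: u_4=61/105 ∈ [17/32, 13/16) → index 4
j=5: u_5=76/105 ∈ [17/32, 13/16) → index 4
j=6: u_6=13/15 ∈ [13/16, 31/32) → index 5

0 1 3 3 4 4 5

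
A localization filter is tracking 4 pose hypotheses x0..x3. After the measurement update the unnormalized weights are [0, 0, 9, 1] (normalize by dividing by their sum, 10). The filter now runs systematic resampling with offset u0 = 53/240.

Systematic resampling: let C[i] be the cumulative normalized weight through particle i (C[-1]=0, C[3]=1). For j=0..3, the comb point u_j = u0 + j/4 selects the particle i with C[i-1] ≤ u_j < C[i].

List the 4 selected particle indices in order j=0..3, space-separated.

C = [0, 0, 9/10, 1]
j=0: u_0=53/240 ∈ [0, 9/10) → index 2
j=1: u_1=113/240 ∈ [0, 9/10) → index 2
j=2: u_2=173/240 ∈ [0, 9/10) → index 2
j=3: u_3=233/240 ∈ [9/10, 1) → index 3

2 2 2 3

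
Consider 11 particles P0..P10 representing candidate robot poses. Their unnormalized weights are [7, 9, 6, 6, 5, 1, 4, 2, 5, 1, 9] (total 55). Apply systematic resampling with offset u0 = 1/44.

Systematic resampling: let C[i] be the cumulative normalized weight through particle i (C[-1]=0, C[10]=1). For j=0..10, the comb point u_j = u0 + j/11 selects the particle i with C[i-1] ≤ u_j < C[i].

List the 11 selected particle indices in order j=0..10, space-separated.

0 0 1 2 2 3 4 6 8 10 10

C = [7/55, 16/55, 2/5, 28/55, 3/5, 34/55, 38/55, 8/11, 9/11, 46/55, 1]
j=0: u_0=1/44 ∈ [0, 7/55) → index 0
j=1: u_1=5/44 ∈ [0, 7/55) → index 0
j=2: u_2=9/44 ∈ [7/55, 16/55) → index 1
j=3: u_3=13/44 ∈ [16/55, 2/5) → index 2
j=4: u_4=17/44 ∈ [16/55, 2/5) → index 2
j=5: u_5=21/44 ∈ [2/5, 28/55) → index 3
j=6: u_6=25/44 ∈ [28/55, 3/5) → index 4
j=7: u_7=29/44 ∈ [34/55, 38/55) → index 6
j=8: u_8=3/4 ∈ [8/11, 9/11) → index 8
j=9: u_9=37/44 ∈ [46/55, 1) → index 10
j=10: u_10=41/44 ∈ [46/55, 1) → index 10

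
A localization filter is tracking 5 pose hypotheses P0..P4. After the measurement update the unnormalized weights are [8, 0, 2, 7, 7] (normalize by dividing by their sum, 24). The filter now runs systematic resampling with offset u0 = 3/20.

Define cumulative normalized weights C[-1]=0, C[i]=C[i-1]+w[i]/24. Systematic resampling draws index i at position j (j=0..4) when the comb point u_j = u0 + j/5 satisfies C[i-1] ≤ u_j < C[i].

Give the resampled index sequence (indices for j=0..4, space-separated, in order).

C = [1/3, 1/3, 5/12, 17/24, 1]
j=0: u_0=3/20 ∈ [0, 1/3) → index 0
j=1: u_1=7/20 ∈ [1/3, 5/12) → index 2
j=2: u_2=11/20 ∈ [5/12, 17/24) → index 3
j=3: u_3=3/4 ∈ [17/24, 1) → index 4
j=4: u_4=19/20 ∈ [17/24, 1) → index 4

0 2 3 4 4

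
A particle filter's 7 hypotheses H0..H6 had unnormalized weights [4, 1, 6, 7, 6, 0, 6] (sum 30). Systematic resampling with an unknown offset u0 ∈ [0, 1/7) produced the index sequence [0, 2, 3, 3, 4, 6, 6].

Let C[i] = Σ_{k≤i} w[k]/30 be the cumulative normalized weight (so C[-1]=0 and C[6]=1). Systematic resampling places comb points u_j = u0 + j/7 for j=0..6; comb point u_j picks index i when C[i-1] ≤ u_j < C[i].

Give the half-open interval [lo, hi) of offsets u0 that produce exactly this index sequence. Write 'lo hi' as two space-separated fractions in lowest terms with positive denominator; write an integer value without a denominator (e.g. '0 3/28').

C = [2/15, 1/6, 11/30, 3/5, 4/5, 4/5, 1]
j=0 picked index 0: u0 ∈ [0, 2/15)
j=1 picked index 2: u0 ∈ [1/42, 47/210)
j=2 picked index 3: u0 ∈ [17/210, 11/35)
j=3 picked index 3: u0 ∈ [-13/210, 6/35)
j=4 picked index 4: u0 ∈ [1/35, 8/35)
j=5 picked index 6: u0 ∈ [3/35, 2/7)
j=6 picked index 6: u0 ∈ [-2/35, 1/7)
intersection: [3/35, 2/15)

3/35 2/15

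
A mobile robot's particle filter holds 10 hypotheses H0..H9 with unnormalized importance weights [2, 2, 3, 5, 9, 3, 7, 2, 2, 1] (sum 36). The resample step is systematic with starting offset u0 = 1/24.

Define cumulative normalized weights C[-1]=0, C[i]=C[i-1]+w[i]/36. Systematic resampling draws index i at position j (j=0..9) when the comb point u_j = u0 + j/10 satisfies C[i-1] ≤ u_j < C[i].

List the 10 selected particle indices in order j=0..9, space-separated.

C = [1/18, 1/9, 7/36, 1/3, 7/12, 2/3, 31/36, 11/12, 35/36, 1]
j=0: u_0=1/24 ∈ [0, 1/18) → index 0
j=1: u_1=17/120 ∈ [1/9, 7/36) → index 2
j=2: u_2=29/120 ∈ [7/36, 1/3) → index 3
j=3: u_3=41/120 ∈ [1/3, 7/12) → index 4
j=4: u_4=53/120 ∈ [1/3, 7/12) → index 4
j=5: u_5=13/24 ∈ [1/3, 7/12) → index 4
j=6: u_6=77/120 ∈ [7/12, 2/3) → index 5
j=7: u_7=89/120 ∈ [2/3, 31/36) → index 6
j=8: u_8=101/120 ∈ [2/3, 31/36) → index 6
j=9: u_9=113/120 ∈ [11/12, 35/36) → index 8

0 2 3 4 4 4 5 6 6 8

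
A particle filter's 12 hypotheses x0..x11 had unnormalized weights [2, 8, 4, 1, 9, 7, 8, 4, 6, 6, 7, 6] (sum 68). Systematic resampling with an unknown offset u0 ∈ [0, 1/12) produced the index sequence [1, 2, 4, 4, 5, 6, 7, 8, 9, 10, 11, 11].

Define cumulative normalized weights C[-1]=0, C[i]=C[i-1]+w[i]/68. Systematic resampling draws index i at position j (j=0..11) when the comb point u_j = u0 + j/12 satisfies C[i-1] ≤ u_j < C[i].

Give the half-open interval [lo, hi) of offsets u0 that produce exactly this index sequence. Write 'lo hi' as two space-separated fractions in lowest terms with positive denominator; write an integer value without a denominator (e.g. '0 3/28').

C = [1/34, 5/34, 7/34, 15/68, 6/17, 31/68, 39/68, 43/68, 49/68, 55/68, 31/34, 1]
j=0 picked index 1: u0 ∈ [1/34, 5/34)
j=1 picked index 2: u0 ∈ [13/204, 25/204)
j=2 picked index 4: u0 ∈ [11/204, 19/102)
j=3 picked index 4: u0 ∈ [-1/34, 7/68)
j=4 picked index 5: u0 ∈ [1/51, 25/204)
j=5 picked index 6: u0 ∈ [2/51, 8/51)
j=6 picked index 7: u0 ∈ [5/68, 9/68)
j=7 picked index 8: u0 ∈ [5/102, 7/51)
j=8 picked index 9: u0 ∈ [11/204, 29/204)
j=9 picked index 10: u0 ∈ [1/17, 11/68)
j=10 picked index 11: u0 ∈ [4/51, 1/6)
j=11 picked index 11: u0 ∈ [-1/204, 1/12)
intersection: [4/51, 1/12)

4/51 1/12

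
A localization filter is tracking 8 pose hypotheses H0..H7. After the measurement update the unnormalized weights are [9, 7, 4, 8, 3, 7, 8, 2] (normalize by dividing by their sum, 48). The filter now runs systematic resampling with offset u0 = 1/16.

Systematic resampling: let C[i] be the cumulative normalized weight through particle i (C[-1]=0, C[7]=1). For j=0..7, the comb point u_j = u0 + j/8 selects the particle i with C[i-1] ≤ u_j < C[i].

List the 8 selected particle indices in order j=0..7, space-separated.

C = [3/16, 1/3, 5/12, 7/12, 31/48, 19/24, 23/24, 1]
j=0: u_0=1/16 ∈ [0, 3/16) → index 0
j=1: u_1=3/16 ∈ [3/16, 1/3) → index 1
j=2: u_2=5/16 ∈ [3/16, 1/3) → index 1
j=3: u_3=7/16 ∈ [5/12, 7/12) → index 3
j=4: u_4=9/16 ∈ [5/12, 7/12) → index 3
j=5: u_5=11/16 ∈ [31/48, 19/24) → index 5
j=6: u_6=13/16 ∈ [19/24, 23/24) → index 6
j=7: u_7=15/16 ∈ [19/24, 23/24) → index 6

0 1 1 3 3 5 6 6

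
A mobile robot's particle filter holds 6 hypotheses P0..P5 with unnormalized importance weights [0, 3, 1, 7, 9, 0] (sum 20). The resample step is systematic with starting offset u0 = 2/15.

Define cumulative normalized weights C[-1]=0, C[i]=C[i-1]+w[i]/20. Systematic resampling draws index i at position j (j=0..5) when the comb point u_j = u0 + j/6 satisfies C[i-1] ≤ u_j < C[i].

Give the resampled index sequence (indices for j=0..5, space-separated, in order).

1 3 3 4 4 4

C = [0, 3/20, 1/5, 11/20, 1, 1]
j=0: u_0=2/15 ∈ [0, 3/20) → index 1
j=1: u_1=3/10 ∈ [1/5, 11/20) → index 3
j=2: u_2=7/15 ∈ [1/5, 11/20) → index 3
j=3: u_3=19/30 ∈ [11/20, 1) → index 4
j=4: u_4=4/5 ∈ [11/20, 1) → index 4
j=5: u_5=29/30 ∈ [11/20, 1) → index 4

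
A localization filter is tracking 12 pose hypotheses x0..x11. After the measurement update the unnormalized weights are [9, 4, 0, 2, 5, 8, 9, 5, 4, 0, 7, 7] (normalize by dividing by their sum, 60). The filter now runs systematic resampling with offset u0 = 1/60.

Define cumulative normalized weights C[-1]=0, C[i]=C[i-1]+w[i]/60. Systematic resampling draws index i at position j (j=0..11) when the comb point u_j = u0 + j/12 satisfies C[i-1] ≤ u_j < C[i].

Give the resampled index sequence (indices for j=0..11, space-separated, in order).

0 0 1 4 5 5 6 6 7 10 10 11

C = [3/20, 13/60, 13/60, 1/4, 1/3, 7/15, 37/60, 7/10, 23/30, 23/30, 53/60, 1]
j=0: u_0=1/60 ∈ [0, 3/20) → index 0
j=1: u_1=1/10 ∈ [0, 3/20) → index 0
j=2: u_2=11/60 ∈ [3/20, 13/60) → index 1
j=3: u_3=4/15 ∈ [1/4, 1/3) → index 4
j=4: u_4=7/20 ∈ [1/3, 7/15) → index 5
j=5: u_5=13/30 ∈ [1/3, 7/15) → index 5
j=6: u_6=31/60 ∈ [7/15, 37/60) → index 6
j=7: u_7=3/5 ∈ [7/15, 37/60) → index 6
j=8: u_8=41/60 ∈ [37/60, 7/10) → index 7
j=9: u_9=23/30 ∈ [23/30, 53/60) → index 10
j=10: u_10=17/20 ∈ [23/30, 53/60) → index 10
j=11: u_11=14/15 ∈ [53/60, 1) → index 11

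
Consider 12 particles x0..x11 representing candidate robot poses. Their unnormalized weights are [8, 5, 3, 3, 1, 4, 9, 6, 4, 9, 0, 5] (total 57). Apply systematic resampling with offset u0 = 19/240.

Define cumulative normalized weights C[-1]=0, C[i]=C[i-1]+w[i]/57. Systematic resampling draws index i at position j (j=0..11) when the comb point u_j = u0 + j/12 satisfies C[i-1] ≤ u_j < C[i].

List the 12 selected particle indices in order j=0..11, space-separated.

C = [8/57, 13/57, 16/57, 1/3, 20/57, 8/19, 11/19, 13/19, 43/57, 52/57, 52/57, 1]
j=0: u_0=19/240 ∈ [0, 8/57) → index 0
j=1: u_1=13/80 ∈ [8/57, 13/57) → index 1
j=2: u_2=59/240 ∈ [13/57, 16/57) → index 2
j=3: u_3=79/240 ∈ [16/57, 1/3) → index 3
j=4: u_4=33/80 ∈ [20/57, 8/19) → index 5
j=5: u_5=119/240 ∈ [8/19, 11/19) → index 6
j=6: u_6=139/240 ∈ [11/19, 13/19) → index 7
j=7: u_7=53/80 ∈ [11/19, 13/19) → index 7
j=8: u_8=179/240 ∈ [13/19, 43/57) → index 8
j=9: u_9=199/240 ∈ [43/57, 52/57) → index 9
j=10: u_10=73/80 ∈ [52/57, 1) → index 11
j=11: u_11=239/240 ∈ [52/57, 1) → index 11

0 1 2 3 5 6 7 7 8 9 11 11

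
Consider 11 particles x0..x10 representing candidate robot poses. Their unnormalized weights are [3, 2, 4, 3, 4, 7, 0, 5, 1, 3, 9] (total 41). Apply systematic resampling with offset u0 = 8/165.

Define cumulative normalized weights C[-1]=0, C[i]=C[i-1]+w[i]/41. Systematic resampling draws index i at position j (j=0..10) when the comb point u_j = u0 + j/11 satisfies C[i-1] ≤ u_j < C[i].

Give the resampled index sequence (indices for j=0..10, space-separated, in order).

C = [3/41, 5/41, 9/41, 12/41, 16/41, 23/41, 23/41, 28/41, 29/41, 32/41, 1]
j=0: u_0=8/165 ∈ [0, 3/41) → index 0
j=1: u_1=23/165 ∈ [5/41, 9/41) → index 2
j=2: u_2=38/165 ∈ [9/41, 12/41) → index 3
j=3: u_3=53/165 ∈ [12/41, 16/41) → index 4
j=4: u_4=68/165 ∈ [16/41, 23/41) → index 5
j=5: u_5=83/165 ∈ [16/41, 23/41) → index 5
j=6: u_6=98/165 ∈ [23/41, 28/41) → index 7
j=7: u_7=113/165 ∈ [28/41, 29/41) → index 8
j=8: u_8=128/165 ∈ [29/41, 32/41) → index 9
j=9: u_9=13/15 ∈ [32/41, 1) → index 10
j=10: u_10=158/165 ∈ [32/41, 1) → index 10

0 2 3 4 5 5 7 8 9 10 10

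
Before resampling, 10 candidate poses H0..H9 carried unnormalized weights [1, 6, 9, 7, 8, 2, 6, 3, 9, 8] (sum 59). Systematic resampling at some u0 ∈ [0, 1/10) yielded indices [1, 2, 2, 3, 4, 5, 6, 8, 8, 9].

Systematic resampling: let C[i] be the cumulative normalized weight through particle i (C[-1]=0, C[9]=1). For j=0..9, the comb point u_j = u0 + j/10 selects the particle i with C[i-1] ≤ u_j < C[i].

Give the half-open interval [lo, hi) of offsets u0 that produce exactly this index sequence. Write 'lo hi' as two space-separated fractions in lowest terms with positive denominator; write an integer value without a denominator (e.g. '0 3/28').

C = [1/59, 7/59, 16/59, 23/59, 31/59, 33/59, 39/59, 42/59, 51/59, 1]
j=0 picked index 1: u0 ∈ [1/59, 7/59)
j=1 picked index 2: u0 ∈ [11/590, 101/590)
j=2 picked index 2: u0 ∈ [-24/295, 21/295)
j=3 picked index 3: u0 ∈ [-17/590, 53/590)
j=4 picked index 4: u0 ∈ [-3/295, 37/295)
j=5 picked index 5: u0 ∈ [3/118, 7/118)
j=6 picked index 6: u0 ∈ [-12/295, 18/295)
j=7 picked index 8: u0 ∈ [7/590, 97/590)
j=8 picked index 8: u0 ∈ [-26/295, 19/295)
j=9 picked index 9: u0 ∈ [-21/590, 1/10)
intersection: [3/118, 7/118)

3/118 7/118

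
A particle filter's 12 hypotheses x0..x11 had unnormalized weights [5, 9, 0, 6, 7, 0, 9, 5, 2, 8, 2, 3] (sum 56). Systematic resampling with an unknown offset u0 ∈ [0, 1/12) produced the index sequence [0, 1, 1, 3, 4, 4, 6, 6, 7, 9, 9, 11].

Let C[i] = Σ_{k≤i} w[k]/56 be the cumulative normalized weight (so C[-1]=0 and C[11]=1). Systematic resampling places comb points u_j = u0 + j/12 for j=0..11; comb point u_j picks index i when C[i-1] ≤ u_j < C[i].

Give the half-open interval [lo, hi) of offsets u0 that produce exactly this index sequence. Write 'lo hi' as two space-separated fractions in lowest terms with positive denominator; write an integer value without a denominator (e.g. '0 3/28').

C = [5/56, 1/4, 1/4, 5/14, 27/56, 27/56, 9/14, 41/56, 43/56, 51/56, 53/56, 1]
j=0 picked index 0: u0 ∈ [0, 5/56)
j=1 picked index 1: u0 ∈ [1/168, 1/6)
j=2 picked index 1: u0 ∈ [-13/168, 1/12)
j=3 picked index 3: u0 ∈ [0, 3/28)
j=4 picked index 4: u0 ∈ [1/42, 25/168)
j=5 picked index 4: u0 ∈ [-5/84, 11/168)
j=6 picked index 6: u0 ∈ [-1/56, 1/7)
j=7 picked index 6: u0 ∈ [-17/168, 5/84)
j=8 picked index 7: u0 ∈ [-1/42, 11/168)
j=9 picked index 9: u0 ∈ [1/56, 9/56)
j=10 picked index 9: u0 ∈ [-11/168, 13/168)
j=11 picked index 11: u0 ∈ [5/168, 1/12)
intersection: [5/168, 5/84)

5/168 5/84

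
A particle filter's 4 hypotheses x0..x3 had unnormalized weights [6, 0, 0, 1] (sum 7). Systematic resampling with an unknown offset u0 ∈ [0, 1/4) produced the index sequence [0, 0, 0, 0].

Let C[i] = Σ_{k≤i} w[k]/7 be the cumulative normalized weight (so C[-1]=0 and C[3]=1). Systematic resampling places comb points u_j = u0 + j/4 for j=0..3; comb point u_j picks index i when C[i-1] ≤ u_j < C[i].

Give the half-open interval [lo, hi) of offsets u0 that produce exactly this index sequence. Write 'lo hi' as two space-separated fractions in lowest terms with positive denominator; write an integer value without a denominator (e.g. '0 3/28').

C = [6/7, 6/7, 6/7, 1]
j=0 picked index 0: u0 ∈ [0, 6/7)
j=1 picked index 0: u0 ∈ [-1/4, 17/28)
j=2 picked index 0: u0 ∈ [-1/2, 5/14)
j=3 picked index 0: u0 ∈ [-3/4, 3/28)
intersection: [0, 3/28)

0 3/28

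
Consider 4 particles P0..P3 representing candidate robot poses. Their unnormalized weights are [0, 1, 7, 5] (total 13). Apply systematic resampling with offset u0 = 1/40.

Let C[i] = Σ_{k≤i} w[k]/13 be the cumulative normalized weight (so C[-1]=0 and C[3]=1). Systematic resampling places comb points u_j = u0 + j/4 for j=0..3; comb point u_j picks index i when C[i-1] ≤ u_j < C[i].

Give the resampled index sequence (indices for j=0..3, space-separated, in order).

C = [0, 1/13, 8/13, 1]
j=0: u_0=1/40 ∈ [0, 1/13) → index 1
j=1: u_1=11/40 ∈ [1/13, 8/13) → index 2
j=2: u_2=21/40 ∈ [1/13, 8/13) → index 2
j=3: u_3=31/40 ∈ [8/13, 1) → index 3

1 2 2 3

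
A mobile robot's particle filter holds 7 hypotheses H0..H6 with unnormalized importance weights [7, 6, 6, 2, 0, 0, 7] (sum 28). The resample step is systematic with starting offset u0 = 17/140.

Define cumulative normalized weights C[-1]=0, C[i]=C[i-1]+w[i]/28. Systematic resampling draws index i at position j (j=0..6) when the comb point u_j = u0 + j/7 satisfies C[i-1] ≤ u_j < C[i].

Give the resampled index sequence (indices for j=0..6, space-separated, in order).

C = [1/4, 13/28, 19/28, 3/4, 3/4, 3/4, 1]
j=0: u_0=17/140 ∈ [0, 1/4) → index 0
j=1: u_1=37/140 ∈ [1/4, 13/28) → index 1
j=2: u_2=57/140 ∈ [1/4, 13/28) → index 1
j=3: u_3=11/20 ∈ [13/28, 19/28) → index 2
j=4: u_4=97/140 ∈ [19/28, 3/4) → index 3
j=5: u_5=117/140 ∈ [3/4, 1) → index 6
j=6: u_6=137/140 ∈ [3/4, 1) → index 6

0 1 1 2 3 6 6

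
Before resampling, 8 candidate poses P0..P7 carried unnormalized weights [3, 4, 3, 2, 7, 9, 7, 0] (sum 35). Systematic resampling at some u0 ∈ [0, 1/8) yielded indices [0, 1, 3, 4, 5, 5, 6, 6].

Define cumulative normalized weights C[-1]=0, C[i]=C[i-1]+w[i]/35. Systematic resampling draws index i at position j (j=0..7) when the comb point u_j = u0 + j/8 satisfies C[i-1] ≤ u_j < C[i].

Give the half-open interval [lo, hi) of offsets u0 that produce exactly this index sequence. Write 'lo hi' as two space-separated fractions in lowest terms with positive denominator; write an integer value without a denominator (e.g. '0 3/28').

1/20 3/40

C = [3/35, 1/5, 2/7, 12/35, 19/35, 4/5, 1, 1]
j=0 picked index 0: u0 ∈ [0, 3/35)
j=1 picked index 1: u0 ∈ [-11/280, 3/40)
j=2 picked index 3: u0 ∈ [1/28, 13/140)
j=3 picked index 4: u0 ∈ [-9/280, 47/280)
j=4 picked index 5: u0 ∈ [3/70, 3/10)
j=5 picked index 5: u0 ∈ [-23/280, 7/40)
j=6 picked index 6: u0 ∈ [1/20, 1/4)
j=7 picked index 6: u0 ∈ [-3/40, 1/8)
intersection: [1/20, 3/40)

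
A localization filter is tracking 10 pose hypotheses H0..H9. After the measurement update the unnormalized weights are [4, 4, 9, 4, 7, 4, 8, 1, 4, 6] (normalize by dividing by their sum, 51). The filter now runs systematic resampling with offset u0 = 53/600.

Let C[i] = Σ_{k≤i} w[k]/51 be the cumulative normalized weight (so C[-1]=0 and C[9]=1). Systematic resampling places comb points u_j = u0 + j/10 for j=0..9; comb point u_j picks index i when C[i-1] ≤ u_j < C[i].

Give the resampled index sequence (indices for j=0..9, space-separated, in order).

C = [4/51, 8/51, 1/3, 7/17, 28/51, 32/51, 40/51, 41/51, 15/17, 1]
j=0: u_0=53/600 ∈ [4/51, 8/51) → index 1
j=1: u_1=113/600 ∈ [8/51, 1/3) → index 2
j=2: u_2=173/600 ∈ [8/51, 1/3) → index 2
j=3: u_3=233/600 ∈ [1/3, 7/17) → index 3
j=4: u_4=293/600 ∈ [7/17, 28/51) → index 4
j=5: u_5=353/600 ∈ [28/51, 32/51) → index 5
j=6: u_6=413/600 ∈ [32/51, 40/51) → index 6
j=7: u_7=473/600 ∈ [40/51, 41/51) → index 7
j=8: u_8=533/600 ∈ [15/17, 1) → index 9
j=9: u_9=593/600 ∈ [15/17, 1) → index 9

1 2 2 3 4 5 6 7 9 9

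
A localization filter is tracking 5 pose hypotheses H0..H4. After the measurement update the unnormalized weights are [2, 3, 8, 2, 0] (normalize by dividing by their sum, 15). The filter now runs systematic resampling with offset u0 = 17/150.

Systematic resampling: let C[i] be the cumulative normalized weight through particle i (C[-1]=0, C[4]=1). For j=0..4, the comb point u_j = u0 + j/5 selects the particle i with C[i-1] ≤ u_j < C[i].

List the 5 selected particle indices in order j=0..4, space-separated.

C = [2/15, 1/3, 13/15, 1, 1]
j=0: u_0=17/150 ∈ [0, 2/15) → index 0
j=1: u_1=47/150 ∈ [2/15, 1/3) → index 1
j=2: u_2=77/150 ∈ [1/3, 13/15) → index 2
j=3: u_3=107/150 ∈ [1/3, 13/15) → index 2
j=4: u_4=137/150 ∈ [13/15, 1) → index 3

0 1 2 2 3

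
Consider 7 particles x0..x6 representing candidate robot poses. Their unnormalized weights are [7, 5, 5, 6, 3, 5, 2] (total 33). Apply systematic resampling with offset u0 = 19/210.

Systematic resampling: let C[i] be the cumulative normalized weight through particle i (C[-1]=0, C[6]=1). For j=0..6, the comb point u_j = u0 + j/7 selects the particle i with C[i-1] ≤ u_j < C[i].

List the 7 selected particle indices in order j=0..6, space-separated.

C = [7/33, 4/11, 17/33, 23/33, 26/33, 31/33, 1]
j=0: u_0=19/210 ∈ [0, 7/33) → index 0
j=1: u_1=7/30 ∈ [7/33, 4/11) → index 1
j=2: u_2=79/210 ∈ [4/11, 17/33) → index 2
j=3: u_3=109/210 ∈ [17/33, 23/33) → index 3
j=4: u_4=139/210 ∈ [17/33, 23/33) → index 3
j=5: u_5=169/210 ∈ [26/33, 31/33) → index 5
j=6: u_6=199/210 ∈ [31/33, 1) → index 6

0 1 2 3 3 5 6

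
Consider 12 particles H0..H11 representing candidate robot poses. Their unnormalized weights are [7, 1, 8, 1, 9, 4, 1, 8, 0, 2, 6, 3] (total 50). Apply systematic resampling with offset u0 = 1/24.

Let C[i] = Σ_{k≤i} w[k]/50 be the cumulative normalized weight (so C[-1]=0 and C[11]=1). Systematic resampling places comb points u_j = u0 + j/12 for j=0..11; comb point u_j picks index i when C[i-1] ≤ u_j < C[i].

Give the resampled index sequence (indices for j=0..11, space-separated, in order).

0 0 2 2 4 4 5 7 7 9 10 11

C = [7/50, 4/25, 8/25, 17/50, 13/25, 3/5, 31/50, 39/50, 39/50, 41/50, 47/50, 1]
j=0: u_0=1/24 ∈ [0, 7/50) → index 0
j=1: u_1=1/8 ∈ [0, 7/50) → index 0
j=2: u_2=5/24 ∈ [4/25, 8/25) → index 2
j=3: u_3=7/24 ∈ [4/25, 8/25) → index 2
j=4: u_4=3/8 ∈ [17/50, 13/25) → index 4
j=5: u_5=11/24 ∈ [17/50, 13/25) → index 4
j=6: u_6=13/24 ∈ [13/25, 3/5) → index 5
j=7: u_7=5/8 ∈ [31/50, 39/50) → index 7
j=8: u_8=17/24 ∈ [31/50, 39/50) → index 7
j=9: u_9=19/24 ∈ [39/50, 41/50) → index 9
j=10: u_10=7/8 ∈ [41/50, 47/50) → index 10
j=11: u_11=23/24 ∈ [47/50, 1) → index 11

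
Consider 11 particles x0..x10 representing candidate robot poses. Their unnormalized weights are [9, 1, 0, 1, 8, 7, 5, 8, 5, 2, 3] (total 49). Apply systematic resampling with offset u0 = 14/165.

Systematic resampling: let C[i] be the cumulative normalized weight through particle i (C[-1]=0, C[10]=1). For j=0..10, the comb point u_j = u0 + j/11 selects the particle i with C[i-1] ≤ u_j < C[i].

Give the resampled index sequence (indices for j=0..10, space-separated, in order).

0 0 4 4 5 6 6 7 8 9 10

C = [9/49, 10/49, 10/49, 11/49, 19/49, 26/49, 31/49, 39/49, 44/49, 46/49, 1]
j=0: u_0=14/165 ∈ [0, 9/49) → index 0
j=1: u_1=29/165 ∈ [0, 9/49) → index 0
j=2: u_2=4/15 ∈ [11/49, 19/49) → index 4
j=3: u_3=59/165 ∈ [11/49, 19/49) → index 4
j=4: u_4=74/165 ∈ [19/49, 26/49) → index 5
j=5: u_5=89/165 ∈ [26/49, 31/49) → index 6
j=6: u_6=104/165 ∈ [26/49, 31/49) → index 6
j=7: u_7=119/165 ∈ [31/49, 39/49) → index 7
j=8: u_8=134/165 ∈ [39/49, 44/49) → index 8
j=9: u_9=149/165 ∈ [44/49, 46/49) → index 9
j=10: u_10=164/165 ∈ [46/49, 1) → index 10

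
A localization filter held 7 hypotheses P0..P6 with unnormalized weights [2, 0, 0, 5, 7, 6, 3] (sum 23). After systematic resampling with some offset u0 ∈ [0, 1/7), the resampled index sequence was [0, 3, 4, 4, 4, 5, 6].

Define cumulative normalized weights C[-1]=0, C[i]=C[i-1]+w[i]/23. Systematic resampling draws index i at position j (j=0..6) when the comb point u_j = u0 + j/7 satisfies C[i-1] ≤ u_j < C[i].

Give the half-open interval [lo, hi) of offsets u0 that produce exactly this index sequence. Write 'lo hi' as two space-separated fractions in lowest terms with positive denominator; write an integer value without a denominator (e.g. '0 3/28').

3/161 6/161

C = [2/23, 2/23, 2/23, 7/23, 14/23, 20/23, 1]
j=0 picked index 0: u0 ∈ [0, 2/23)
j=1 picked index 3: u0 ∈ [-9/161, 26/161)
j=2 picked index 4: u0 ∈ [3/161, 52/161)
j=3 picked index 4: u0 ∈ [-20/161, 29/161)
j=4 picked index 4: u0 ∈ [-43/161, 6/161)
j=5 picked index 5: u0 ∈ [-17/161, 25/161)
j=6 picked index 6: u0 ∈ [2/161, 1/7)
intersection: [3/161, 6/161)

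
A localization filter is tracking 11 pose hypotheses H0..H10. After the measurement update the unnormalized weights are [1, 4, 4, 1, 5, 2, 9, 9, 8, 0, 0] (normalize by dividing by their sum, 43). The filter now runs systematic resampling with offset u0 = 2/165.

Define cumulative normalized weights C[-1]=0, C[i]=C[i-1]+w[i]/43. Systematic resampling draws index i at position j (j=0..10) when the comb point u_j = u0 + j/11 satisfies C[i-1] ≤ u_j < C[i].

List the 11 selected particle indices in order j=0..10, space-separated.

0 1 2 4 5 6 6 7 7 8 8

C = [1/43, 5/43, 9/43, 10/43, 15/43, 17/43, 26/43, 35/43, 1, 1, 1]
j=0: u_0=2/165 ∈ [0, 1/43) → index 0
j=1: u_1=17/165 ∈ [1/43, 5/43) → index 1
j=2: u_2=32/165 ∈ [5/43, 9/43) → index 2
j=3: u_3=47/165 ∈ [10/43, 15/43) → index 4
j=4: u_4=62/165 ∈ [15/43, 17/43) → index 5
j=5: u_5=7/15 ∈ [17/43, 26/43) → index 6
j=6: u_6=92/165 ∈ [17/43, 26/43) → index 6
j=7: u_7=107/165 ∈ [26/43, 35/43) → index 7
j=8: u_8=122/165 ∈ [26/43, 35/43) → index 7
j=9: u_9=137/165 ∈ [35/43, 1) → index 8
j=10: u_10=152/165 ∈ [35/43, 1) → index 8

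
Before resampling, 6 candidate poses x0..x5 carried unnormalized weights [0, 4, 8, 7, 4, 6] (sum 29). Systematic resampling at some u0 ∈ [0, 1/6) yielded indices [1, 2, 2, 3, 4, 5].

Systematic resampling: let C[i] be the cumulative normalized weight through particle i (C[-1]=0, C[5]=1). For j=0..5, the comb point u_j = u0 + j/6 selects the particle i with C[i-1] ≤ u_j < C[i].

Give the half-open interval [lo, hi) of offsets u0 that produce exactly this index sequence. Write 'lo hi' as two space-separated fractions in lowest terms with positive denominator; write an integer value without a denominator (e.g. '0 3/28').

C = [0, 4/29, 12/29, 19/29, 23/29, 1]
j=0 picked index 1: u0 ∈ [0, 4/29)
j=1 picked index 2: u0 ∈ [-5/174, 43/174)
j=2 picked index 2: u0 ∈ [-17/87, 7/87)
j=3 picked index 3: u0 ∈ [-5/58, 9/58)
j=4 picked index 4: u0 ∈ [-1/87, 11/87)
j=5 picked index 5: u0 ∈ [-7/174, 1/6)
intersection: [0, 7/87)

0 7/87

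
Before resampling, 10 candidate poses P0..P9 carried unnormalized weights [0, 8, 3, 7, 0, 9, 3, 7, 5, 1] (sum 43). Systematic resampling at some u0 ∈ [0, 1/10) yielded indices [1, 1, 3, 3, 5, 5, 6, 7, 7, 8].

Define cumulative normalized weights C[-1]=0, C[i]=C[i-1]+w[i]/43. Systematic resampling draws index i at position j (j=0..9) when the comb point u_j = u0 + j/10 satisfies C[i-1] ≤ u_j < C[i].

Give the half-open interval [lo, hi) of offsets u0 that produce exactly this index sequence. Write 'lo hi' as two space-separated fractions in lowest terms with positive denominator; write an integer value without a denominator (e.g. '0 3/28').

12/215 13/215

C = [0, 8/43, 11/43, 18/43, 18/43, 27/43, 30/43, 37/43, 42/43, 1]
j=0 picked index 1: u0 ∈ [0, 8/43)
j=1 picked index 1: u0 ∈ [-1/10, 37/430)
j=2 picked index 3: u0 ∈ [12/215, 47/215)
j=3 picked index 3: u0 ∈ [-19/430, 51/430)
j=4 picked index 5: u0 ∈ [4/215, 49/215)
j=5 picked index 5: u0 ∈ [-7/86, 11/86)
j=6 picked index 6: u0 ∈ [6/215, 21/215)
j=7 picked index 7: u0 ∈ [-1/430, 69/430)
j=8 picked index 7: u0 ∈ [-22/215, 13/215)
j=9 picked index 8: u0 ∈ [-17/430, 33/430)
intersection: [12/215, 13/215)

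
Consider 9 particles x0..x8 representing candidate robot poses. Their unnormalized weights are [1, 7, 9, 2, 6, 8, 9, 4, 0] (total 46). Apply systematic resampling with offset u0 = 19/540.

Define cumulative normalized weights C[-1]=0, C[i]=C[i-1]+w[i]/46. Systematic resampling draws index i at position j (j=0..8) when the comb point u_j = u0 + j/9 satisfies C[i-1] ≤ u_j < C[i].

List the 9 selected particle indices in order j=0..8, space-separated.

C = [1/46, 4/23, 17/46, 19/46, 25/46, 33/46, 21/23, 1, 1]
j=0: u_0=19/540 ∈ [1/46, 4/23) → index 1
j=1: u_1=79/540 ∈ [1/46, 4/23) → index 1
j=2: u_2=139/540 ∈ [4/23, 17/46) → index 2
j=3: u_3=199/540 ∈ [4/23, 17/46) → index 2
j=4: u_4=259/540 ∈ [19/46, 25/46) → index 4
j=5: u_5=319/540 ∈ [25/46, 33/46) → index 5
j=6: u_6=379/540 ∈ [25/46, 33/46) → index 5
j=7: u_7=439/540 ∈ [33/46, 21/23) → index 6
j=8: u_8=499/540 ∈ [21/23, 1) → index 7

1 1 2 2 4 5 5 6 7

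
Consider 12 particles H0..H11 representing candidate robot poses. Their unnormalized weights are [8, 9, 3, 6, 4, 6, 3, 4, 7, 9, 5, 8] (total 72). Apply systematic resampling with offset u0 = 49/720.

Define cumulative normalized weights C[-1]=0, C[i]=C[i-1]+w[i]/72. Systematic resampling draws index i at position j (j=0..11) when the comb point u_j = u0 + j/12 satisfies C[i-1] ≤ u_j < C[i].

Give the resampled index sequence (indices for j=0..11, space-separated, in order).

C = [1/9, 17/72, 5/18, 13/36, 5/12, 1/2, 13/24, 43/72, 25/36, 59/72, 8/9, 1]
j=0: u_0=49/720 ∈ [0, 1/9) → index 0
j=1: u_1=109/720 ∈ [1/9, 17/72) → index 1
j=2: u_2=169/720 ∈ [1/9, 17/72) → index 1
j=3: u_3=229/720 ∈ [5/18, 13/36) → index 3
j=4: u_4=289/720 ∈ [13/36, 5/12) → index 4
j=5: u_5=349/720 ∈ [5/12, 1/2) → index 5
j=6: u_6=409/720 ∈ [13/24, 43/72) → index 7
j=7: u_7=469/720 ∈ [43/72, 25/36) → index 8
j=8: u_8=529/720 ∈ [25/36, 59/72) → index 9
j=9: u_9=589/720 ∈ [25/36, 59/72) → index 9
j=10: u_10=649/720 ∈ [8/9, 1) → index 11
j=11: u_11=709/720 ∈ [8/9, 1) → index 11

0 1 1 3 4 5 7 8 9 9 11 11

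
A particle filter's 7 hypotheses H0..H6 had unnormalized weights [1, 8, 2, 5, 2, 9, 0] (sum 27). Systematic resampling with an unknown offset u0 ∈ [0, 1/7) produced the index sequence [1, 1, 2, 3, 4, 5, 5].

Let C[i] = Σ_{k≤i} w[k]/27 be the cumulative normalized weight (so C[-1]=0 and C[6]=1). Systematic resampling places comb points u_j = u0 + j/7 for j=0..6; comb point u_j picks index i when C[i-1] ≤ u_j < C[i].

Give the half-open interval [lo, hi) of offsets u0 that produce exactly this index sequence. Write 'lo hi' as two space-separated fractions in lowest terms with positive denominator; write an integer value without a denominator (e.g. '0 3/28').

C = [1/27, 1/3, 11/27, 16/27, 2/3, 1, 1]
j=0 picked index 1: u0 ∈ [1/27, 1/3)
j=1 picked index 1: u0 ∈ [-20/189, 4/21)
j=2 picked index 2: u0 ∈ [1/21, 23/189)
j=3 picked index 3: u0 ∈ [-4/189, 31/189)
j=4 picked index 4: u0 ∈ [4/189, 2/21)
j=5 picked index 5: u0 ∈ [-1/21, 2/7)
j=6 picked index 5: u0 ∈ [-4/21, 1/7)
intersection: [1/21, 2/21)

1/21 2/21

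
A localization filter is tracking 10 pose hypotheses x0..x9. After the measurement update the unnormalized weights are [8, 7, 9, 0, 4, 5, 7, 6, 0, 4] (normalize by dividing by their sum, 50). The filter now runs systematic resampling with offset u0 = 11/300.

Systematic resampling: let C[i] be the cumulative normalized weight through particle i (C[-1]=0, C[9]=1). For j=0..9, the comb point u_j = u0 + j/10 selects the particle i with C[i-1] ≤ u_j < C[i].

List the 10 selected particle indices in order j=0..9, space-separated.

C = [4/25, 3/10, 12/25, 12/25, 14/25, 33/50, 4/5, 23/25, 23/25, 1]
j=0: u_0=11/300 ∈ [0, 4/25) → index 0
j=1: u_1=41/300 ∈ [0, 4/25) → index 0
j=2: u_2=71/300 ∈ [4/25, 3/10) → index 1
j=3: u_3=101/300 ∈ [3/10, 12/25) → index 2
j=4: u_4=131/300 ∈ [3/10, 12/25) → index 2
j=5: u_5=161/300 ∈ [12/25, 14/25) → index 4
j=6: u_6=191/300 ∈ [14/25, 33/50) → index 5
j=7: u_7=221/300 ∈ [33/50, 4/5) → index 6
j=8: u_8=251/300 ∈ [4/5, 23/25) → index 7
j=9: u_9=281/300 ∈ [23/25, 1) → index 9

0 0 1 2 2 4 5 6 7 9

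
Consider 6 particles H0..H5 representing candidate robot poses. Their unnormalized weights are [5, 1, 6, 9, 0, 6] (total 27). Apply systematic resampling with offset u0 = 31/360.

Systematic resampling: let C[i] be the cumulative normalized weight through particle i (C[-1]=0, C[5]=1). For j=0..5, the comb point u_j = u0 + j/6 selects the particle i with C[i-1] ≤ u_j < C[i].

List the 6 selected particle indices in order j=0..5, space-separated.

0 2 2 3 3 5

C = [5/27, 2/9, 4/9, 7/9, 7/9, 1]
j=0: u_0=31/360 ∈ [0, 5/27) → index 0
j=1: u_1=91/360 ∈ [2/9, 4/9) → index 2
j=2: u_2=151/360 ∈ [2/9, 4/9) → index 2
j=3: u_3=211/360 ∈ [4/9, 7/9) → index 3
j=4: u_4=271/360 ∈ [4/9, 7/9) → index 3
j=5: u_5=331/360 ∈ [7/9, 1) → index 5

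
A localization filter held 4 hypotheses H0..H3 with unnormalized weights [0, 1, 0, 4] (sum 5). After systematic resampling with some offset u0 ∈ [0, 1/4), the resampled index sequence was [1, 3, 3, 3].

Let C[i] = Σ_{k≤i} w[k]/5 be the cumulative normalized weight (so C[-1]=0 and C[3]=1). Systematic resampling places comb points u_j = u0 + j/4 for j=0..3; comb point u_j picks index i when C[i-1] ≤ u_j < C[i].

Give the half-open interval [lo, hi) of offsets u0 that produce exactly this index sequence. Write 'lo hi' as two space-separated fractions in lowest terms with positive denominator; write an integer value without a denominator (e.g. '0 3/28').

0 1/5

C = [0, 1/5, 1/5, 1]
j=0 picked index 1: u0 ∈ [0, 1/5)
j=1 picked index 3: u0 ∈ [-1/20, 3/4)
j=2 picked index 3: u0 ∈ [-3/10, 1/2)
j=3 picked index 3: u0 ∈ [-11/20, 1/4)
intersection: [0, 1/5)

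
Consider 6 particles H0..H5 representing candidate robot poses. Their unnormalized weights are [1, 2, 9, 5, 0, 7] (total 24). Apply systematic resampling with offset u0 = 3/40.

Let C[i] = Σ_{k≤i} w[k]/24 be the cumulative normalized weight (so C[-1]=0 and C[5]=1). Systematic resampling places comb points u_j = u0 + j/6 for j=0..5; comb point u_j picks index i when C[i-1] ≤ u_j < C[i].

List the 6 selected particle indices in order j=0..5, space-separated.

C = [1/24, 1/8, 1/2, 17/24, 17/24, 1]
j=0: u_0=3/40 ∈ [1/24, 1/8) → index 1
j=1: u_1=29/120 ∈ [1/8, 1/2) → index 2
j=2: u_2=49/120 ∈ [1/8, 1/2) → index 2
j=3: u_3=23/40 ∈ [1/2, 17/24) → index 3
j=4: u_4=89/120 ∈ [17/24, 1) → index 5
j=5: u_5=109/120 ∈ [17/24, 1) → index 5

1 2 2 3 5 5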